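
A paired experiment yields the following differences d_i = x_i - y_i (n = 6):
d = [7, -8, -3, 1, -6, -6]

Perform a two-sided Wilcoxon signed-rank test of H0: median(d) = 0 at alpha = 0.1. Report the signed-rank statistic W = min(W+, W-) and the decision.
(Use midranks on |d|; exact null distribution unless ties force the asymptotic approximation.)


Step 1: Drop any zero differences (none here) and take |d_i|.
|d| = [7, 8, 3, 1, 6, 6]
Step 2: Midrank |d_i| (ties get averaged ranks).
ranks: |7|->5, |8|->6, |3|->2, |1|->1, |6|->3.5, |6|->3.5
Step 3: Attach original signs; sum ranks with positive sign and with negative sign.
W+ = 5 + 1 = 6
W- = 6 + 2 + 3.5 + 3.5 = 15
(Check: W+ + W- = 21 should equal n(n+1)/2 = 21.)
Step 4: Test statistic W = min(W+, W-) = 6.
Step 5: Ties in |d|, so use the tie-corrected normal approximation.
        E[W] = n(n+1)/4 = 6*7/4 = 10.5.
        Tie groups: |d|=6 (t=2); sum(t^3 - t) = 6.
        Var[W] = n(n+1)(2n+1)/24 - sum(t^3-t)/48 = 546/24 - 6/48 = 22.625.
        z = (W - E[W]) / sqrt(Var[W]) = (6 - 10.5) / 4.7566 = -0.9461.
        Two-sided p = 2*Phi(z) = 0.344118.
Step 6: alpha = 0.1. fail to reject H0.

W+ = 6, W- = 15, W = min = 6, p = 0.344118, fail to reject H0.


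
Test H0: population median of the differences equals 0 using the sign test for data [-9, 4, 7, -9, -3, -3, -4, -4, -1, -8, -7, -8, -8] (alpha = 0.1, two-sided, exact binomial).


Step 1: Discard zero differences. Original n = 13; n_eff = number of nonzero differences = 13.
Nonzero differences (with sign): -9, +4, +7, -9, -3, -3, -4, -4, -1, -8, -7, -8, -8
Step 2: Count signs: positive = 2, negative = 11.
Step 3: Under H0: P(positive) = 0.5, so the number of positives S ~ Bin(13, 0.5).
Step 4: Two-sided exact p-value = sum of Bin(13,0.5) probabilities at or below the observed probability = 0.022461.
Step 5: alpha = 0.1. reject H0.

n_eff = 13, pos = 2, neg = 11, p = 0.022461, reject H0.


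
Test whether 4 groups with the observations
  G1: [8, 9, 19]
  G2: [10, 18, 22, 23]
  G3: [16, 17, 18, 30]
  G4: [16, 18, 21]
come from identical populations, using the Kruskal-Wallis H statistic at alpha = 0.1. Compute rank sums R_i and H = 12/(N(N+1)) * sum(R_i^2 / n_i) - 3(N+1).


Step 1: Combine all N = 14 observations and assign midranks.
sorted (value, group, rank): (8,G1,1), (9,G1,2), (10,G2,3), (16,G3,4.5), (16,G4,4.5), (17,G3,6), (18,G2,8), (18,G3,8), (18,G4,8), (19,G1,10), (21,G4,11), (22,G2,12), (23,G2,13), (30,G3,14)
Step 2: Sum ranks within each group.
R_1 = 13 (n_1 = 3)
R_2 = 36 (n_2 = 4)
R_3 = 32.5 (n_3 = 4)
R_4 = 23.5 (n_4 = 3)
Step 3: H = 12/(N(N+1)) * sum(R_i^2/n_i) - 3(N+1)
     = 12/(14*15) * (13^2/3 + 36^2/4 + 32.5^2/4 + 23.5^2/3) - 3*15
     = 0.057143 * 828.479 - 45
     = 2.341667.
Step 4: Ties present; correction factor C = 1 - 30/(14^3 - 14) = 0.989011. Corrected H = 2.341667 / 0.989011 = 2.367685.
Step 5: Under H0, H ~ chi^2(3); p-value = 0.499678.
Step 6: alpha = 0.1. fail to reject H0.

H = 2.3677, df = 3, p = 0.499678, fail to reject H0.


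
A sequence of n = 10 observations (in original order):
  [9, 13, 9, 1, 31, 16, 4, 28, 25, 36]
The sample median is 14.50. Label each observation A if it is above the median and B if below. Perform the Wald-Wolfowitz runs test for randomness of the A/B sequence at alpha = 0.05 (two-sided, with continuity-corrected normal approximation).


Step 1: Compute median = 14.50; label A = above, B = below.
Labels in order: BBBBAABAAA  (n_A = 5, n_B = 5)
Step 2: Count runs R = 4.
Step 3: Under H0 (random ordering), E[R] = 2*n_A*n_B/(n_A+n_B) + 1 = 2*5*5/10 + 1 = 6.0000.
        Var[R] = 2*n_A*n_B*(2*n_A*n_B - n_A - n_B) / ((n_A+n_B)^2 * (n_A+n_B-1)) = 2000/900 = 2.2222.
        SD[R] = 1.4907.
Step 4: Continuity-corrected z = (R + 0.5 - E[R]) / SD[R] = (4 + 0.5 - 6.0000) / 1.4907 = -1.0062.
Step 5: Two-sided p-value via normal approximation = 2*(1 - Phi(|z|)) = 0.314305.
Step 6: alpha = 0.05. fail to reject H0.

R = 4, z = -1.0062, p = 0.314305, fail to reject H0.


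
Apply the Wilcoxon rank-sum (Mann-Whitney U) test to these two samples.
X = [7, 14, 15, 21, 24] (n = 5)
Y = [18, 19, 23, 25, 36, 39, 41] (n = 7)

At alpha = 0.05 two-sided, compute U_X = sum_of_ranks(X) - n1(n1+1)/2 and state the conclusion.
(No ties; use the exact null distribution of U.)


Step 1: Combine and sort all 12 observations; assign midranks.
sorted (value, group): (7,X), (14,X), (15,X), (18,Y), (19,Y), (21,X), (23,Y), (24,X), (25,Y), (36,Y), (39,Y), (41,Y)
ranks: 7->1, 14->2, 15->3, 18->4, 19->5, 21->6, 23->7, 24->8, 25->9, 36->10, 39->11, 41->12
Step 2: Rank sum for X: R1 = 1 + 2 + 3 + 6 + 8 = 20.
Step 3: U_X = R1 - n1(n1+1)/2 = 20 - 5*6/2 = 20 - 15 = 5.
       U_Y = n1*n2 - U_X = 35 - 5 = 30.
Step 4: No ties, so the exact null distribution of U (based on enumerating the C(12,5) = 792 equally likely rank assignments) gives the two-sided p-value.
Step 5: p-value = 0.047980; compare to alpha = 0.05. reject H0.

U_X = 5, p = 0.047980, reject H0 at alpha = 0.05.


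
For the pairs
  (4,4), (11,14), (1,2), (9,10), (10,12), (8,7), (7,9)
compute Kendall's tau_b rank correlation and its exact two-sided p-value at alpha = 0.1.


Step 1: Enumerate the 21 unordered pairs (i,j) with i<j and classify each by sign(x_j-x_i) * sign(y_j-y_i).
  (1,2):dx=+7,dy=+10->C; (1,3):dx=-3,dy=-2->C; (1,4):dx=+5,dy=+6->C; (1,5):dx=+6,dy=+8->C
  (1,6):dx=+4,dy=+3->C; (1,7):dx=+3,dy=+5->C; (2,3):dx=-10,dy=-12->C; (2,4):dx=-2,dy=-4->C
  (2,5):dx=-1,dy=-2->C; (2,6):dx=-3,dy=-7->C; (2,7):dx=-4,dy=-5->C; (3,4):dx=+8,dy=+8->C
  (3,5):dx=+9,dy=+10->C; (3,6):dx=+7,dy=+5->C; (3,7):dx=+6,dy=+7->C; (4,5):dx=+1,dy=+2->C
  (4,6):dx=-1,dy=-3->C; (4,7):dx=-2,dy=-1->C; (5,6):dx=-2,dy=-5->C; (5,7):dx=-3,dy=-3->C
  (6,7):dx=-1,dy=+2->D
Step 2: C = 20, D = 1, total pairs = 21.
Step 3: tau = (C - D)/(n(n-1)/2) = (20 - 1)/21 = 0.904762.
Step 4: Exact two-sided p-value (enumerate n! = 5040 permutations of y under H0): p = 0.002778.
Step 5: alpha = 0.1. reject H0.

tau_b = 0.9048 (C=20, D=1), p = 0.002778, reject H0.


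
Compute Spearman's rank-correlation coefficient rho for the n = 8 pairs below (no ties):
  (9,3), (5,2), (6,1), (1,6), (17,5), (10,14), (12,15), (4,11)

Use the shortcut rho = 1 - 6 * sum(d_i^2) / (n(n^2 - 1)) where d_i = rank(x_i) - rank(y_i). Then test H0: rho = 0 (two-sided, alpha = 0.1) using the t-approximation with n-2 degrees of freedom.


Step 1: Rank x and y separately (midranks; no ties here).
rank(x): 9->5, 5->3, 6->4, 1->1, 17->8, 10->6, 12->7, 4->2
rank(y): 3->3, 2->2, 1->1, 6->5, 5->4, 14->7, 15->8, 11->6
Step 2: d_i = R_x(i) - R_y(i); compute d_i^2.
  (5-3)^2=4, (3-2)^2=1, (4-1)^2=9, (1-5)^2=16, (8-4)^2=16, (6-7)^2=1, (7-8)^2=1, (2-6)^2=16
sum(d^2) = 64.
Step 3: rho = 1 - 6*64 / (8*(8^2 - 1)) = 1 - 384/504 = 0.238095.
Step 4: Under H0, t = rho * sqrt((n-2)/(1-rho^2)) = 0.6005 ~ t(6).
Step 5: Two-sided p-value from the t-distribution with 6 df = 0.570156.
Step 6: alpha = 0.1. fail to reject H0.

rho = 0.2381, p = 0.570156, fail to reject H0 at alpha = 0.1.


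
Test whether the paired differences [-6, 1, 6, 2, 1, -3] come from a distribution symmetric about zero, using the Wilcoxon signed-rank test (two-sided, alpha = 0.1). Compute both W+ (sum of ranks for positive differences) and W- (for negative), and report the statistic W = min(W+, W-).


Step 1: Drop any zero differences (none here) and take |d_i|.
|d| = [6, 1, 6, 2, 1, 3]
Step 2: Midrank |d_i| (ties get averaged ranks).
ranks: |6|->5.5, |1|->1.5, |6|->5.5, |2|->3, |1|->1.5, |3|->4
Step 3: Attach original signs; sum ranks with positive sign and with negative sign.
W+ = 1.5 + 5.5 + 3 + 1.5 = 11.5
W- = 5.5 + 4 = 9.5
(Check: W+ + W- = 21 should equal n(n+1)/2 = 21.)
Step 4: Test statistic W = min(W+, W-) = 9.5.
Step 5: Ties in |d|, so use the tie-corrected normal approximation.
        E[W] = n(n+1)/4 = 6*7/4 = 10.5.
        Tie groups: |d|=1 (t=2), |d|=6 (t=2); sum(t^3 - t) = 12.
        Var[W] = n(n+1)(2n+1)/24 - sum(t^3-t)/48 = 546/24 - 12/48 = 22.5.
        z = (W - E[W]) / sqrt(Var[W]) = (9.5 - 10.5) / 4.7434 = -0.2108.
        Two-sided p = 2*Phi(z) = 0.833029.
Step 6: alpha = 0.1. fail to reject H0.

W+ = 11.5, W- = 9.5, W = min = 9.5, p = 0.833029, fail to reject H0.


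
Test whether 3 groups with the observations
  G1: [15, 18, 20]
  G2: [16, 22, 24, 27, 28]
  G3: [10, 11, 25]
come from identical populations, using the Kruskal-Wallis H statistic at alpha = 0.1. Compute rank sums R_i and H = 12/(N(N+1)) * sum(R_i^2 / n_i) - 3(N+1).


Step 1: Combine all N = 11 observations and assign midranks.
sorted (value, group, rank): (10,G3,1), (11,G3,2), (15,G1,3), (16,G2,4), (18,G1,5), (20,G1,6), (22,G2,7), (24,G2,8), (25,G3,9), (27,G2,10), (28,G2,11)
Step 2: Sum ranks within each group.
R_1 = 14 (n_1 = 3)
R_2 = 40 (n_2 = 5)
R_3 = 12 (n_3 = 3)
Step 3: H = 12/(N(N+1)) * sum(R_i^2/n_i) - 3(N+1)
     = 12/(11*12) * (14^2/3 + 40^2/5 + 12^2/3) - 3*12
     = 0.090909 * 433.333 - 36
     = 3.393939.
Step 4: No ties, so H is used without correction.
Step 5: Under H0, H ~ chi^2(2); p-value = 0.183238.
Step 6: alpha = 0.1. fail to reject H0.

H = 3.3939, df = 2, p = 0.183238, fail to reject H0.


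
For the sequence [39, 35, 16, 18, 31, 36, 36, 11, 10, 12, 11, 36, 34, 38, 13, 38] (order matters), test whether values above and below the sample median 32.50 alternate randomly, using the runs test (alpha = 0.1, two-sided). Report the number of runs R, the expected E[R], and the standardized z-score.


Step 1: Compute median = 32.50; label A = above, B = below.
Labels in order: AABBBAABBBBAAABA  (n_A = 8, n_B = 8)
Step 2: Count runs R = 7.
Step 3: Under H0 (random ordering), E[R] = 2*n_A*n_B/(n_A+n_B) + 1 = 2*8*8/16 + 1 = 9.0000.
        Var[R] = 2*n_A*n_B*(2*n_A*n_B - n_A - n_B) / ((n_A+n_B)^2 * (n_A+n_B-1)) = 14336/3840 = 3.7333.
        SD[R] = 1.9322.
Step 4: Continuity-corrected z = (R + 0.5 - E[R]) / SD[R] = (7 + 0.5 - 9.0000) / 1.9322 = -0.7763.
Step 5: Two-sided p-value via normal approximation = 2*(1 - Phi(|z|)) = 0.437558.
Step 6: alpha = 0.1. fail to reject H0.

R = 7, z = -0.7763, p = 0.437558, fail to reject H0.


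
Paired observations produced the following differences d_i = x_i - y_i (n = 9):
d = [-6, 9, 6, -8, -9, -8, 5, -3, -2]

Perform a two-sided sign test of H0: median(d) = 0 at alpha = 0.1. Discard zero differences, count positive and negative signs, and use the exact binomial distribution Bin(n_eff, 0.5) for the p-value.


Step 1: Discard zero differences. Original n = 9; n_eff = number of nonzero differences = 9.
Nonzero differences (with sign): -6, +9, +6, -8, -9, -8, +5, -3, -2
Step 2: Count signs: positive = 3, negative = 6.
Step 3: Under H0: P(positive) = 0.5, so the number of positives S ~ Bin(9, 0.5).
Step 4: Two-sided exact p-value = sum of Bin(9,0.5) probabilities at or below the observed probability = 0.507812.
Step 5: alpha = 0.1. fail to reject H0.

n_eff = 9, pos = 3, neg = 6, p = 0.507812, fail to reject H0.


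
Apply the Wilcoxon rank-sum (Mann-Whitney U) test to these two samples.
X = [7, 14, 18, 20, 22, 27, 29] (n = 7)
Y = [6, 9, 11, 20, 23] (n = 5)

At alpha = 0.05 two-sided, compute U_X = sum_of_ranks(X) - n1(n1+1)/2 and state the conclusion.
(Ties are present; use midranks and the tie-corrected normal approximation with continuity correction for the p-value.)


Step 1: Combine and sort all 12 observations; assign midranks.
sorted (value, group): (6,Y), (7,X), (9,Y), (11,Y), (14,X), (18,X), (20,X), (20,Y), (22,X), (23,Y), (27,X), (29,X)
ranks: 6->1, 7->2, 9->3, 11->4, 14->5, 18->6, 20->7.5, 20->7.5, 22->9, 23->10, 27->11, 29->12
Step 2: Rank sum for X: R1 = 2 + 5 + 6 + 7.5 + 9 + 11 + 12 = 52.5.
Step 3: U_X = R1 - n1(n1+1)/2 = 52.5 - 7*8/2 = 52.5 - 28 = 24.5.
       U_Y = n1*n2 - U_X = 35 - 24.5 = 10.5.
Step 4: Ties are present, so use the tie-corrected normal approximation (with continuity correction) for the p-value.
Step 5: p-value = 0.290307; compare to alpha = 0.05. fail to reject H0.

U_X = 24.5, p = 0.290307, fail to reject H0 at alpha = 0.05.


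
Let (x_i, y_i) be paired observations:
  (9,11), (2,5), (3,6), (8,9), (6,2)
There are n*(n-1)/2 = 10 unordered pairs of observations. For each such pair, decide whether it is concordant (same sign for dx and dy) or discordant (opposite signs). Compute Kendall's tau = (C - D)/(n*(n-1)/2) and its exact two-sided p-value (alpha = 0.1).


Step 1: Enumerate the 10 unordered pairs (i,j) with i<j and classify each by sign(x_j-x_i) * sign(y_j-y_i).
  (1,2):dx=-7,dy=-6->C; (1,3):dx=-6,dy=-5->C; (1,4):dx=-1,dy=-2->C; (1,5):dx=-3,dy=-9->C
  (2,3):dx=+1,dy=+1->C; (2,4):dx=+6,dy=+4->C; (2,5):dx=+4,dy=-3->D; (3,4):dx=+5,dy=+3->C
  (3,5):dx=+3,dy=-4->D; (4,5):dx=-2,dy=-7->C
Step 2: C = 8, D = 2, total pairs = 10.
Step 3: tau = (C - D)/(n(n-1)/2) = (8 - 2)/10 = 0.600000.
Step 4: Exact two-sided p-value (enumerate n! = 120 permutations of y under H0): p = 0.233333.
Step 5: alpha = 0.1. fail to reject H0.

tau_b = 0.6000 (C=8, D=2), p = 0.233333, fail to reject H0.


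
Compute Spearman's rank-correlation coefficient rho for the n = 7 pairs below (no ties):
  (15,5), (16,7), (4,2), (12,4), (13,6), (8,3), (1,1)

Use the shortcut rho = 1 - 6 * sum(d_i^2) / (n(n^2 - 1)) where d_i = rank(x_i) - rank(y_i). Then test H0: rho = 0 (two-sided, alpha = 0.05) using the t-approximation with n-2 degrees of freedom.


Step 1: Rank x and y separately (midranks; no ties here).
rank(x): 15->6, 16->7, 4->2, 12->4, 13->5, 8->3, 1->1
rank(y): 5->5, 7->7, 2->2, 4->4, 6->6, 3->3, 1->1
Step 2: d_i = R_x(i) - R_y(i); compute d_i^2.
  (6-5)^2=1, (7-7)^2=0, (2-2)^2=0, (4-4)^2=0, (5-6)^2=1, (3-3)^2=0, (1-1)^2=0
sum(d^2) = 2.
Step 3: rho = 1 - 6*2 / (7*(7^2 - 1)) = 1 - 12/336 = 0.964286.
Step 4: Under H0, t = rho * sqrt((n-2)/(1-rho^2)) = 8.1408 ~ t(5).
Step 5: Two-sided p-value from the t-distribution with 5 df = 0.000454.
Step 6: alpha = 0.05. reject H0.

rho = 0.9643, p = 0.000454, reject H0 at alpha = 0.05.


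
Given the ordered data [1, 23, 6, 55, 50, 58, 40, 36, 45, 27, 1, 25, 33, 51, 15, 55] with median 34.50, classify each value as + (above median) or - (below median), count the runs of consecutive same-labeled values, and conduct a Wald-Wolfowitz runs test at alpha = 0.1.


Step 1: Compute median = 34.50; label A = above, B = below.
Labels in order: BBBAAAAAABBBBABA  (n_A = 8, n_B = 8)
Step 2: Count runs R = 6.
Step 3: Under H0 (random ordering), E[R] = 2*n_A*n_B/(n_A+n_B) + 1 = 2*8*8/16 + 1 = 9.0000.
        Var[R] = 2*n_A*n_B*(2*n_A*n_B - n_A - n_B) / ((n_A+n_B)^2 * (n_A+n_B-1)) = 14336/3840 = 3.7333.
        SD[R] = 1.9322.
Step 4: Continuity-corrected z = (R + 0.5 - E[R]) / SD[R] = (6 + 0.5 - 9.0000) / 1.9322 = -1.2939.
Step 5: Two-sided p-value via normal approximation = 2*(1 - Phi(|z|)) = 0.195709.
Step 6: alpha = 0.1. fail to reject H0.

R = 6, z = -1.2939, p = 0.195709, fail to reject H0.


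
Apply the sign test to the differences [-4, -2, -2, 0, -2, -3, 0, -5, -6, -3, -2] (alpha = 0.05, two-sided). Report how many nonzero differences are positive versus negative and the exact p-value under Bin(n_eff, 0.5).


Step 1: Discard zero differences. Original n = 11; n_eff = number of nonzero differences = 9.
Nonzero differences (with sign): -4, -2, -2, -2, -3, -5, -6, -3, -2
Step 2: Count signs: positive = 0, negative = 9.
Step 3: Under H0: P(positive) = 0.5, so the number of positives S ~ Bin(9, 0.5).
Step 4: Two-sided exact p-value = sum of Bin(9,0.5) probabilities at or below the observed probability = 0.003906.
Step 5: alpha = 0.05. reject H0.

n_eff = 9, pos = 0, neg = 9, p = 0.003906, reject H0.


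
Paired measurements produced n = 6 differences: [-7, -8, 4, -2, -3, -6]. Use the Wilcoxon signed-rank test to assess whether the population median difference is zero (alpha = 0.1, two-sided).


Step 1: Drop any zero differences (none here) and take |d_i|.
|d| = [7, 8, 4, 2, 3, 6]
Step 2: Midrank |d_i| (ties get averaged ranks).
ranks: |7|->5, |8|->6, |4|->3, |2|->1, |3|->2, |6|->4
Step 3: Attach original signs; sum ranks with positive sign and with negative sign.
W+ = 3 = 3
W- = 5 + 6 + 1 + 2 + 4 = 18
(Check: W+ + W- = 21 should equal n(n+1)/2 = 21.)
Step 4: Test statistic W = min(W+, W-) = 3.
Step 5: No ties, so the exact null distribution over the 2^6 = 64 sign assignments gives the two-sided p-value = 0.156250.
Step 6: alpha = 0.1. fail to reject H0.

W+ = 3, W- = 18, W = min = 3, p = 0.156250, fail to reject H0.


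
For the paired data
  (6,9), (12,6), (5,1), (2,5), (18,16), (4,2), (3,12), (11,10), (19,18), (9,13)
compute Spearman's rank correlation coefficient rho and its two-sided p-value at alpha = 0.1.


Step 1: Rank x and y separately (midranks; no ties here).
rank(x): 6->5, 12->8, 5->4, 2->1, 18->9, 4->3, 3->2, 11->7, 19->10, 9->6
rank(y): 9->5, 6->4, 1->1, 5->3, 16->9, 2->2, 12->7, 10->6, 18->10, 13->8
Step 2: d_i = R_x(i) - R_y(i); compute d_i^2.
  (5-5)^2=0, (8-4)^2=16, (4-1)^2=9, (1-3)^2=4, (9-9)^2=0, (3-2)^2=1, (2-7)^2=25, (7-6)^2=1, (10-10)^2=0, (6-8)^2=4
sum(d^2) = 60.
Step 3: rho = 1 - 6*60 / (10*(10^2 - 1)) = 1 - 360/990 = 0.636364.
Step 4: Under H0, t = rho * sqrt((n-2)/(1-rho^2)) = 2.3333 ~ t(8).
Step 5: Two-sided p-value from the t-distribution with 8 df = 0.047912.
Step 6: alpha = 0.1. reject H0.

rho = 0.6364, p = 0.047912, reject H0 at alpha = 0.1.


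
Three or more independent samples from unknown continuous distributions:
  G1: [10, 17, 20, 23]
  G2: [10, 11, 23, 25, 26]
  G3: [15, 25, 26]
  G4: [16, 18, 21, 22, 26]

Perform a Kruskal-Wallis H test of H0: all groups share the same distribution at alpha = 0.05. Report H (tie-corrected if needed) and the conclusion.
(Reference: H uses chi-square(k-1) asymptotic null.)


Step 1: Combine all N = 17 observations and assign midranks.
sorted (value, group, rank): (10,G1,1.5), (10,G2,1.5), (11,G2,3), (15,G3,4), (16,G4,5), (17,G1,6), (18,G4,7), (20,G1,8), (21,G4,9), (22,G4,10), (23,G1,11.5), (23,G2,11.5), (25,G2,13.5), (25,G3,13.5), (26,G2,16), (26,G3,16), (26,G4,16)
Step 2: Sum ranks within each group.
R_1 = 27 (n_1 = 4)
R_2 = 45.5 (n_2 = 5)
R_3 = 33.5 (n_3 = 3)
R_4 = 47 (n_4 = 5)
Step 3: H = 12/(N(N+1)) * sum(R_i^2/n_i) - 3(N+1)
     = 12/(17*18) * (27^2/4 + 45.5^2/5 + 33.5^2/3 + 47^2/5) - 3*18
     = 0.039216 * 1412.18 - 54
     = 1.379739.
Step 4: Ties present; correction factor C = 1 - 42/(17^3 - 17) = 0.991422. Corrected H = 1.379739 / 0.991422 = 1.391677.
Step 5: Under H0, H ~ chi^2(3); p-value = 0.707487.
Step 6: alpha = 0.05. fail to reject H0.

H = 1.3917, df = 3, p = 0.707487, fail to reject H0.


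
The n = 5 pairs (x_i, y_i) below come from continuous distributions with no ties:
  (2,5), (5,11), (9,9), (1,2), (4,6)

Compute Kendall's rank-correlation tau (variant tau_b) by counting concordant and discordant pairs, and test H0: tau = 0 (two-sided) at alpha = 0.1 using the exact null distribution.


Step 1: Enumerate the 10 unordered pairs (i,j) with i<j and classify each by sign(x_j-x_i) * sign(y_j-y_i).
  (1,2):dx=+3,dy=+6->C; (1,3):dx=+7,dy=+4->C; (1,4):dx=-1,dy=-3->C; (1,5):dx=+2,dy=+1->C
  (2,3):dx=+4,dy=-2->D; (2,4):dx=-4,dy=-9->C; (2,5):dx=-1,dy=-5->C; (3,4):dx=-8,dy=-7->C
  (3,5):dx=-5,dy=-3->C; (4,5):dx=+3,dy=+4->C
Step 2: C = 9, D = 1, total pairs = 10.
Step 3: tau = (C - D)/(n(n-1)/2) = (9 - 1)/10 = 0.800000.
Step 4: Exact two-sided p-value (enumerate n! = 120 permutations of y under H0): p = 0.083333.
Step 5: alpha = 0.1. reject H0.

tau_b = 0.8000 (C=9, D=1), p = 0.083333, reject H0.


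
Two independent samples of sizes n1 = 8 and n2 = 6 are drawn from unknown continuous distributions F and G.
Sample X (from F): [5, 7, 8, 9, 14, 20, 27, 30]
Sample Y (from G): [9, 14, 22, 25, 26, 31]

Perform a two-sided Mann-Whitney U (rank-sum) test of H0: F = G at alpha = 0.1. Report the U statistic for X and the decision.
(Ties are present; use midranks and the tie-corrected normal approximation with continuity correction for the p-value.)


Step 1: Combine and sort all 14 observations; assign midranks.
sorted (value, group): (5,X), (7,X), (8,X), (9,X), (9,Y), (14,X), (14,Y), (20,X), (22,Y), (25,Y), (26,Y), (27,X), (30,X), (31,Y)
ranks: 5->1, 7->2, 8->3, 9->4.5, 9->4.5, 14->6.5, 14->6.5, 20->8, 22->9, 25->10, 26->11, 27->12, 30->13, 31->14
Step 2: Rank sum for X: R1 = 1 + 2 + 3 + 4.5 + 6.5 + 8 + 12 + 13 = 50.
Step 3: U_X = R1 - n1(n1+1)/2 = 50 - 8*9/2 = 50 - 36 = 14.
       U_Y = n1*n2 - U_X = 48 - 14 = 34.
Step 4: Ties are present, so use the tie-corrected normal approximation (with continuity correction) for the p-value.
Step 5: p-value = 0.219016; compare to alpha = 0.1. fail to reject H0.

U_X = 14, p = 0.219016, fail to reject H0 at alpha = 0.1.


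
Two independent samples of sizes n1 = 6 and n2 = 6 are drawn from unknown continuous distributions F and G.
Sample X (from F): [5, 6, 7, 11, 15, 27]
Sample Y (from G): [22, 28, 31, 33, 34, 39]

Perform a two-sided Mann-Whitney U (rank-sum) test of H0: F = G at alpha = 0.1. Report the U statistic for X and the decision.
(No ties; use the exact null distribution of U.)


Step 1: Combine and sort all 12 observations; assign midranks.
sorted (value, group): (5,X), (6,X), (7,X), (11,X), (15,X), (22,Y), (27,X), (28,Y), (31,Y), (33,Y), (34,Y), (39,Y)
ranks: 5->1, 6->2, 7->3, 11->4, 15->5, 22->6, 27->7, 28->8, 31->9, 33->10, 34->11, 39->12
Step 2: Rank sum for X: R1 = 1 + 2 + 3 + 4 + 5 + 7 = 22.
Step 3: U_X = R1 - n1(n1+1)/2 = 22 - 6*7/2 = 22 - 21 = 1.
       U_Y = n1*n2 - U_X = 36 - 1 = 35.
Step 4: No ties, so the exact null distribution of U (based on enumerating the C(12,6) = 924 equally likely rank assignments) gives the two-sided p-value.
Step 5: p-value = 0.004329; compare to alpha = 0.1. reject H0.

U_X = 1, p = 0.004329, reject H0 at alpha = 0.1.


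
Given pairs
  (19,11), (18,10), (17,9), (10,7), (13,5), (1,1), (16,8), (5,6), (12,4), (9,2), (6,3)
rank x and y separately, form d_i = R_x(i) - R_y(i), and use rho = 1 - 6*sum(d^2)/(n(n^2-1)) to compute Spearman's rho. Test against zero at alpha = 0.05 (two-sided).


Step 1: Rank x and y separately (midranks; no ties here).
rank(x): 19->11, 18->10, 17->9, 10->5, 13->7, 1->1, 16->8, 5->2, 12->6, 9->4, 6->3
rank(y): 11->11, 10->10, 9->9, 7->7, 5->5, 1->1, 8->8, 6->6, 4->4, 2->2, 3->3
Step 2: d_i = R_x(i) - R_y(i); compute d_i^2.
  (11-11)^2=0, (10-10)^2=0, (9-9)^2=0, (5-7)^2=4, (7-5)^2=4, (1-1)^2=0, (8-8)^2=0, (2-6)^2=16, (6-4)^2=4, (4-2)^2=4, (3-3)^2=0
sum(d^2) = 32.
Step 3: rho = 1 - 6*32 / (11*(11^2 - 1)) = 1 - 192/1320 = 0.854545.
Step 4: Under H0, t = rho * sqrt((n-2)/(1-rho^2)) = 4.9360 ~ t(9).
Step 5: Two-sided p-value from the t-distribution with 9 df = 0.000807.
Step 6: alpha = 0.05. reject H0.

rho = 0.8545, p = 0.000807, reject H0 at alpha = 0.05.


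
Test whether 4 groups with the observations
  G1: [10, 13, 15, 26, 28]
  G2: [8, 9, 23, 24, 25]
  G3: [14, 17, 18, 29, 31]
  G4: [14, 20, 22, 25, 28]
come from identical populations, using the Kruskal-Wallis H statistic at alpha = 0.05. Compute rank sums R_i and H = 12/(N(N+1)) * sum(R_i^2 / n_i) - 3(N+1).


Step 1: Combine all N = 20 observations and assign midranks.
sorted (value, group, rank): (8,G2,1), (9,G2,2), (10,G1,3), (13,G1,4), (14,G3,5.5), (14,G4,5.5), (15,G1,7), (17,G3,8), (18,G3,9), (20,G4,10), (22,G4,11), (23,G2,12), (24,G2,13), (25,G2,14.5), (25,G4,14.5), (26,G1,16), (28,G1,17.5), (28,G4,17.5), (29,G3,19), (31,G3,20)
Step 2: Sum ranks within each group.
R_1 = 47.5 (n_1 = 5)
R_2 = 42.5 (n_2 = 5)
R_3 = 61.5 (n_3 = 5)
R_4 = 58.5 (n_4 = 5)
Step 3: H = 12/(N(N+1)) * sum(R_i^2/n_i) - 3(N+1)
     = 12/(20*21) * (47.5^2/5 + 42.5^2/5 + 61.5^2/5 + 58.5^2/5) - 3*21
     = 0.028571 * 2253.4 - 63
     = 1.382857.
Step 4: Ties present; correction factor C = 1 - 18/(20^3 - 20) = 0.997744. Corrected H = 1.382857 / 0.997744 = 1.385983.
Step 5: Under H0, H ~ chi^2(3); p-value = 0.708824.
Step 6: alpha = 0.05. fail to reject H0.

H = 1.3860, df = 3, p = 0.708824, fail to reject H0.


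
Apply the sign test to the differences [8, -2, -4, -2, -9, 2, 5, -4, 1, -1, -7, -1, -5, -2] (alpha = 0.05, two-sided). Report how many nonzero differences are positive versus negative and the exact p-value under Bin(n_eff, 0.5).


Step 1: Discard zero differences. Original n = 14; n_eff = number of nonzero differences = 14.
Nonzero differences (with sign): +8, -2, -4, -2, -9, +2, +5, -4, +1, -1, -7, -1, -5, -2
Step 2: Count signs: positive = 4, negative = 10.
Step 3: Under H0: P(positive) = 0.5, so the number of positives S ~ Bin(14, 0.5).
Step 4: Two-sided exact p-value = sum of Bin(14,0.5) probabilities at or below the observed probability = 0.179565.
Step 5: alpha = 0.05. fail to reject H0.

n_eff = 14, pos = 4, neg = 10, p = 0.179565, fail to reject H0.


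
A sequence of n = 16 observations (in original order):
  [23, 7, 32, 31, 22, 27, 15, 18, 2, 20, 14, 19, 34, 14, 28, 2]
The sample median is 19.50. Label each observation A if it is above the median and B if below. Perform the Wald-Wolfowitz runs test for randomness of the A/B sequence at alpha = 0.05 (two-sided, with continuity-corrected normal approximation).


Step 1: Compute median = 19.50; label A = above, B = below.
Labels in order: ABAAAABBBABBABAB  (n_A = 8, n_B = 8)
Step 2: Count runs R = 10.
Step 3: Under H0 (random ordering), E[R] = 2*n_A*n_B/(n_A+n_B) + 1 = 2*8*8/16 + 1 = 9.0000.
        Var[R] = 2*n_A*n_B*(2*n_A*n_B - n_A - n_B) / ((n_A+n_B)^2 * (n_A+n_B-1)) = 14336/3840 = 3.7333.
        SD[R] = 1.9322.
Step 4: Continuity-corrected z = (R - 0.5 - E[R]) / SD[R] = (10 - 0.5 - 9.0000) / 1.9322 = 0.2588.
Step 5: Two-sided p-value via normal approximation = 2*(1 - Phi(|z|)) = 0.795809.
Step 6: alpha = 0.05. fail to reject H0.

R = 10, z = 0.2588, p = 0.795809, fail to reject H0.


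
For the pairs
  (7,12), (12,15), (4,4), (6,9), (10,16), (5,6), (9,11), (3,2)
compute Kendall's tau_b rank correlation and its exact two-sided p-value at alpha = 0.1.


Step 1: Enumerate the 28 unordered pairs (i,j) with i<j and classify each by sign(x_j-x_i) * sign(y_j-y_i).
  (1,2):dx=+5,dy=+3->C; (1,3):dx=-3,dy=-8->C; (1,4):dx=-1,dy=-3->C; (1,5):dx=+3,dy=+4->C
  (1,6):dx=-2,dy=-6->C; (1,7):dx=+2,dy=-1->D; (1,8):dx=-4,dy=-10->C; (2,3):dx=-8,dy=-11->C
  (2,4):dx=-6,dy=-6->C; (2,5):dx=-2,dy=+1->D; (2,6):dx=-7,dy=-9->C; (2,7):dx=-3,dy=-4->C
  (2,8):dx=-9,dy=-13->C; (3,4):dx=+2,dy=+5->C; (3,5):dx=+6,dy=+12->C; (3,6):dx=+1,dy=+2->C
  (3,7):dx=+5,dy=+7->C; (3,8):dx=-1,dy=-2->C; (4,5):dx=+4,dy=+7->C; (4,6):dx=-1,dy=-3->C
  (4,7):dx=+3,dy=+2->C; (4,8):dx=-3,dy=-7->C; (5,6):dx=-5,dy=-10->C; (5,7):dx=-1,dy=-5->C
  (5,8):dx=-7,dy=-14->C; (6,7):dx=+4,dy=+5->C; (6,8):dx=-2,dy=-4->C; (7,8):dx=-6,dy=-9->C
Step 2: C = 26, D = 2, total pairs = 28.
Step 3: tau = (C - D)/(n(n-1)/2) = (26 - 2)/28 = 0.857143.
Step 4: Exact two-sided p-value (enumerate n! = 40320 permutations of y under H0): p = 0.001736.
Step 5: alpha = 0.1. reject H0.

tau_b = 0.8571 (C=26, D=2), p = 0.001736, reject H0.


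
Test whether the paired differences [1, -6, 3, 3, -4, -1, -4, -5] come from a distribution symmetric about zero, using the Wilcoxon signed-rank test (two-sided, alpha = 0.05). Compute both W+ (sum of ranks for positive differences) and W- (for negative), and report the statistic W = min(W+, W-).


Step 1: Drop any zero differences (none here) and take |d_i|.
|d| = [1, 6, 3, 3, 4, 1, 4, 5]
Step 2: Midrank |d_i| (ties get averaged ranks).
ranks: |1|->1.5, |6|->8, |3|->3.5, |3|->3.5, |4|->5.5, |1|->1.5, |4|->5.5, |5|->7
Step 3: Attach original signs; sum ranks with positive sign and with negative sign.
W+ = 1.5 + 3.5 + 3.5 = 8.5
W- = 8 + 5.5 + 1.5 + 5.5 + 7 = 27.5
(Check: W+ + W- = 36 should equal n(n+1)/2 = 36.)
Step 4: Test statistic W = min(W+, W-) = 8.5.
Step 5: Ties in |d|, so use the tie-corrected normal approximation.
        E[W] = n(n+1)/4 = 8*9/4 = 18.
        Tie groups: |d|=1 (t=2), |d|=3 (t=2), |d|=4 (t=2); sum(t^3 - t) = 18.
        Var[W] = n(n+1)(2n+1)/24 - sum(t^3-t)/48 = 1224/24 - 18/48 = 50.625.
        z = (W - E[W]) / sqrt(Var[W]) = (8.5 - 18) / 7.1151 = -1.3352.
        Two-sided p = 2*Phi(z) = 0.181816.
Step 6: alpha = 0.05. fail to reject H0.

W+ = 8.5, W- = 27.5, W = min = 8.5, p = 0.181816, fail to reject H0.


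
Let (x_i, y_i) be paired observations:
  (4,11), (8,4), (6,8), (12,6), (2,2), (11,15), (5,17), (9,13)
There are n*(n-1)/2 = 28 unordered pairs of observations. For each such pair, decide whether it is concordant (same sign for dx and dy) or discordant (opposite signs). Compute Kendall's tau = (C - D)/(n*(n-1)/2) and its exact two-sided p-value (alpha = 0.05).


Step 1: Enumerate the 28 unordered pairs (i,j) with i<j and classify each by sign(x_j-x_i) * sign(y_j-y_i).
  (1,2):dx=+4,dy=-7->D; (1,3):dx=+2,dy=-3->D; (1,4):dx=+8,dy=-5->D; (1,5):dx=-2,dy=-9->C
  (1,6):dx=+7,dy=+4->C; (1,7):dx=+1,dy=+6->C; (1,8):dx=+5,dy=+2->C; (2,3):dx=-2,dy=+4->D
  (2,4):dx=+4,dy=+2->C; (2,5):dx=-6,dy=-2->C; (2,6):dx=+3,dy=+11->C; (2,7):dx=-3,dy=+13->D
  (2,8):dx=+1,dy=+9->C; (3,4):dx=+6,dy=-2->D; (3,5):dx=-4,dy=-6->C; (3,6):dx=+5,dy=+7->C
  (3,7):dx=-1,dy=+9->D; (3,8):dx=+3,dy=+5->C; (4,5):dx=-10,dy=-4->C; (4,6):dx=-1,dy=+9->D
  (4,7):dx=-7,dy=+11->D; (4,8):dx=-3,dy=+7->D; (5,6):dx=+9,dy=+13->C; (5,7):dx=+3,dy=+15->C
  (5,8):dx=+7,dy=+11->C; (6,7):dx=-6,dy=+2->D; (6,8):dx=-2,dy=-2->C; (7,8):dx=+4,dy=-4->D
Step 2: C = 16, D = 12, total pairs = 28.
Step 3: tau = (C - D)/(n(n-1)/2) = (16 - 12)/28 = 0.142857.
Step 4: Exact two-sided p-value (enumerate n! = 40320 permutations of y under H0): p = 0.719544.
Step 5: alpha = 0.05. fail to reject H0.

tau_b = 0.1429 (C=16, D=12), p = 0.719544, fail to reject H0.


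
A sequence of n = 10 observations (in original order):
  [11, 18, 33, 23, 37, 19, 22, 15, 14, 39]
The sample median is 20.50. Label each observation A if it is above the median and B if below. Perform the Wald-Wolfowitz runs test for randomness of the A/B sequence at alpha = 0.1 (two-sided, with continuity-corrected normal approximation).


Step 1: Compute median = 20.50; label A = above, B = below.
Labels in order: BBAAABABBA  (n_A = 5, n_B = 5)
Step 2: Count runs R = 6.
Step 3: Under H0 (random ordering), E[R] = 2*n_A*n_B/(n_A+n_B) + 1 = 2*5*5/10 + 1 = 6.0000.
        Var[R] = 2*n_A*n_B*(2*n_A*n_B - n_A - n_B) / ((n_A+n_B)^2 * (n_A+n_B-1)) = 2000/900 = 2.2222.
        SD[R] = 1.4907.
Step 4: R = E[R], so z = 0 with no continuity correction.
Step 5: Two-sided p-value via normal approximation = 2*(1 - Phi(|z|)) = 1.000000.
Step 6: alpha = 0.1. fail to reject H0.

R = 6, z = 0.0000, p = 1.000000, fail to reject H0.


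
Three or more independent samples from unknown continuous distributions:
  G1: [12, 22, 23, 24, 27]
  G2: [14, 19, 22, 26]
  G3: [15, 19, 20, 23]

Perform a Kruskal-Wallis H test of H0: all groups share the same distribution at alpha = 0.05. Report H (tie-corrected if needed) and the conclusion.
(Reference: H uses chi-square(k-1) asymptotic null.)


Step 1: Combine all N = 13 observations and assign midranks.
sorted (value, group, rank): (12,G1,1), (14,G2,2), (15,G3,3), (19,G2,4.5), (19,G3,4.5), (20,G3,6), (22,G1,7.5), (22,G2,7.5), (23,G1,9.5), (23,G3,9.5), (24,G1,11), (26,G2,12), (27,G1,13)
Step 2: Sum ranks within each group.
R_1 = 42 (n_1 = 5)
R_2 = 26 (n_2 = 4)
R_3 = 23 (n_3 = 4)
Step 3: H = 12/(N(N+1)) * sum(R_i^2/n_i) - 3(N+1)
     = 12/(13*14) * (42^2/5 + 26^2/4 + 23^2/4) - 3*14
     = 0.065934 * 654.05 - 42
     = 1.124176.
Step 4: Ties present; correction factor C = 1 - 18/(13^3 - 13) = 0.991758. Corrected H = 1.124176 / 0.991758 = 1.133518.
Step 5: Under H0, H ~ chi^2(2); p-value = 0.567361.
Step 6: alpha = 0.05. fail to reject H0.

H = 1.1335, df = 2, p = 0.567361, fail to reject H0.


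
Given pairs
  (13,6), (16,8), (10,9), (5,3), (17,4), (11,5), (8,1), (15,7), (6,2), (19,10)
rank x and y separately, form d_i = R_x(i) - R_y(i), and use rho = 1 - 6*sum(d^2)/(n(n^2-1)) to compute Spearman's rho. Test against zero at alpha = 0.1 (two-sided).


Step 1: Rank x and y separately (midranks; no ties here).
rank(x): 13->6, 16->8, 10->4, 5->1, 17->9, 11->5, 8->3, 15->7, 6->2, 19->10
rank(y): 6->6, 8->8, 9->9, 3->3, 4->4, 5->5, 1->1, 7->7, 2->2, 10->10
Step 2: d_i = R_x(i) - R_y(i); compute d_i^2.
  (6-6)^2=0, (8-8)^2=0, (4-9)^2=25, (1-3)^2=4, (9-4)^2=25, (5-5)^2=0, (3-1)^2=4, (7-7)^2=0, (2-2)^2=0, (10-10)^2=0
sum(d^2) = 58.
Step 3: rho = 1 - 6*58 / (10*(10^2 - 1)) = 1 - 348/990 = 0.648485.
Step 4: Under H0, t = rho * sqrt((n-2)/(1-rho^2)) = 2.4095 ~ t(8).
Step 5: Two-sided p-value from the t-distribution with 8 df = 0.042540.
Step 6: alpha = 0.1. reject H0.

rho = 0.6485, p = 0.042540, reject H0 at alpha = 0.1.


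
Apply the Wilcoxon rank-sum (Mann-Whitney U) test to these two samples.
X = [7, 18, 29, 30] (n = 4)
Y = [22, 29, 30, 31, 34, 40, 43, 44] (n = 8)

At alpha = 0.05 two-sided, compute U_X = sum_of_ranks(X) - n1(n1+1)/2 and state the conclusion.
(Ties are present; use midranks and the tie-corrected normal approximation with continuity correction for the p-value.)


Step 1: Combine and sort all 12 observations; assign midranks.
sorted (value, group): (7,X), (18,X), (22,Y), (29,X), (29,Y), (30,X), (30,Y), (31,Y), (34,Y), (40,Y), (43,Y), (44,Y)
ranks: 7->1, 18->2, 22->3, 29->4.5, 29->4.5, 30->6.5, 30->6.5, 31->8, 34->9, 40->10, 43->11, 44->12
Step 2: Rank sum for X: R1 = 1 + 2 + 4.5 + 6.5 = 14.
Step 3: U_X = R1 - n1(n1+1)/2 = 14 - 4*5/2 = 14 - 10 = 4.
       U_Y = n1*n2 - U_X = 32 - 4 = 28.
Step 4: Ties are present, so use the tie-corrected normal approximation (with continuity correction) for the p-value.
Step 5: p-value = 0.049991; compare to alpha = 0.05. reject H0.

U_X = 4, p = 0.049991, reject H0 at alpha = 0.05.


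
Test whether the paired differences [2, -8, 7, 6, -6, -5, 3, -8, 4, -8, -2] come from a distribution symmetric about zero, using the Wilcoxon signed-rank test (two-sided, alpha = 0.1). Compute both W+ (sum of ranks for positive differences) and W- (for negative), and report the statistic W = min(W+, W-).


Step 1: Drop any zero differences (none here) and take |d_i|.
|d| = [2, 8, 7, 6, 6, 5, 3, 8, 4, 8, 2]
Step 2: Midrank |d_i| (ties get averaged ranks).
ranks: |2|->1.5, |8|->10, |7|->8, |6|->6.5, |6|->6.5, |5|->5, |3|->3, |8|->10, |4|->4, |8|->10, |2|->1.5
Step 3: Attach original signs; sum ranks with positive sign and with negative sign.
W+ = 1.5 + 8 + 6.5 + 3 + 4 = 23
W- = 10 + 6.5 + 5 + 10 + 10 + 1.5 = 43
(Check: W+ + W- = 66 should equal n(n+1)/2 = 66.)
Step 4: Test statistic W = min(W+, W-) = 23.
Step 5: Ties in |d|, so use the tie-corrected normal approximation.
        E[W] = n(n+1)/4 = 11*12/4 = 33.
        Tie groups: |d|=2 (t=2), |d|=6 (t=2), |d|=8 (t=3); sum(t^3 - t) = 36.
        Var[W] = n(n+1)(2n+1)/24 - sum(t^3-t)/48 = 3036/24 - 36/48 = 125.75.
        z = (W - E[W]) / sqrt(Var[W]) = (23 - 33) / 11.2138 = -0.8918.
        Two-sided p = 2*Phi(z) = 0.372524.
Step 6: alpha = 0.1. fail to reject H0.

W+ = 23, W- = 43, W = min = 23, p = 0.372524, fail to reject H0.


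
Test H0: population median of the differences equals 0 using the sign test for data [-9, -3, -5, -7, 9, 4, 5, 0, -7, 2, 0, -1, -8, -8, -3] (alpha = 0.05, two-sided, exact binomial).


Step 1: Discard zero differences. Original n = 15; n_eff = number of nonzero differences = 13.
Nonzero differences (with sign): -9, -3, -5, -7, +9, +4, +5, -7, +2, -1, -8, -8, -3
Step 2: Count signs: positive = 4, negative = 9.
Step 3: Under H0: P(positive) = 0.5, so the number of positives S ~ Bin(13, 0.5).
Step 4: Two-sided exact p-value = sum of Bin(13,0.5) probabilities at or below the observed probability = 0.266846.
Step 5: alpha = 0.05. fail to reject H0.

n_eff = 13, pos = 4, neg = 9, p = 0.266846, fail to reject H0.


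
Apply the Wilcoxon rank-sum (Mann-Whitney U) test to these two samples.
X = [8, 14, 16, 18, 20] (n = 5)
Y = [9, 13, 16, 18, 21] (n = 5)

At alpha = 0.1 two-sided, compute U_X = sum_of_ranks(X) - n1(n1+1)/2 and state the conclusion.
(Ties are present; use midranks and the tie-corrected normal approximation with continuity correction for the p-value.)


Step 1: Combine and sort all 10 observations; assign midranks.
sorted (value, group): (8,X), (9,Y), (13,Y), (14,X), (16,X), (16,Y), (18,X), (18,Y), (20,X), (21,Y)
ranks: 8->1, 9->2, 13->3, 14->4, 16->5.5, 16->5.5, 18->7.5, 18->7.5, 20->9, 21->10
Step 2: Rank sum for X: R1 = 1 + 4 + 5.5 + 7.5 + 9 = 27.
Step 3: U_X = R1 - n1(n1+1)/2 = 27 - 5*6/2 = 27 - 15 = 12.
       U_Y = n1*n2 - U_X = 25 - 12 = 13.
Step 4: Ties are present, so use the tie-corrected normal approximation (with continuity correction) for the p-value.
Step 5: p-value = 1.000000; compare to alpha = 0.1. fail to reject H0.

U_X = 12, p = 1.000000, fail to reject H0 at alpha = 0.1.


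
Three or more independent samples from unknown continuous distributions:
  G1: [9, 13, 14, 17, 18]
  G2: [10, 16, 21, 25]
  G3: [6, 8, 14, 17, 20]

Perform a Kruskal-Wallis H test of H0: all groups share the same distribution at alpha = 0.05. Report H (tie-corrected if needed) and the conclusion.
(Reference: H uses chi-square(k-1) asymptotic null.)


Step 1: Combine all N = 14 observations and assign midranks.
sorted (value, group, rank): (6,G3,1), (8,G3,2), (9,G1,3), (10,G2,4), (13,G1,5), (14,G1,6.5), (14,G3,6.5), (16,G2,8), (17,G1,9.5), (17,G3,9.5), (18,G1,11), (20,G3,12), (21,G2,13), (25,G2,14)
Step 2: Sum ranks within each group.
R_1 = 35 (n_1 = 5)
R_2 = 39 (n_2 = 4)
R_3 = 31 (n_3 = 5)
Step 3: H = 12/(N(N+1)) * sum(R_i^2/n_i) - 3(N+1)
     = 12/(14*15) * (35^2/5 + 39^2/4 + 31^2/5) - 3*15
     = 0.057143 * 817.45 - 45
     = 1.711429.
Step 4: Ties present; correction factor C = 1 - 12/(14^3 - 14) = 0.995604. Corrected H = 1.711429 / 0.995604 = 1.718985.
Step 5: Under H0, H ~ chi^2(2); p-value = 0.423377.
Step 6: alpha = 0.05. fail to reject H0.

H = 1.7190, df = 2, p = 0.423377, fail to reject H0.


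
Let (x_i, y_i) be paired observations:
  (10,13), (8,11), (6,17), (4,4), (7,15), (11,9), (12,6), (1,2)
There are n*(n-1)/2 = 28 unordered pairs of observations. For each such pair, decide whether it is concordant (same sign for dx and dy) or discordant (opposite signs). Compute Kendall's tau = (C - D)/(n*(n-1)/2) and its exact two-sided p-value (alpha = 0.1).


Step 1: Enumerate the 28 unordered pairs (i,j) with i<j and classify each by sign(x_j-x_i) * sign(y_j-y_i).
  (1,2):dx=-2,dy=-2->C; (1,3):dx=-4,dy=+4->D; (1,4):dx=-6,dy=-9->C; (1,5):dx=-3,dy=+2->D
  (1,6):dx=+1,dy=-4->D; (1,7):dx=+2,dy=-7->D; (1,8):dx=-9,dy=-11->C; (2,3):dx=-2,dy=+6->D
  (2,4):dx=-4,dy=-7->C; (2,5):dx=-1,dy=+4->D; (2,6):dx=+3,dy=-2->D; (2,7):dx=+4,dy=-5->D
  (2,8):dx=-7,dy=-9->C; (3,4):dx=-2,dy=-13->C; (3,5):dx=+1,dy=-2->D; (3,6):dx=+5,dy=-8->D
  (3,7):dx=+6,dy=-11->D; (3,8):dx=-5,dy=-15->C; (4,5):dx=+3,dy=+11->C; (4,6):dx=+7,dy=+5->C
  (4,7):dx=+8,dy=+2->C; (4,8):dx=-3,dy=-2->C; (5,6):dx=+4,dy=-6->D; (5,7):dx=+5,dy=-9->D
  (5,8):dx=-6,dy=-13->C; (6,7):dx=+1,dy=-3->D; (6,8):dx=-10,dy=-7->C; (7,8):dx=-11,dy=-4->C
Step 2: C = 14, D = 14, total pairs = 28.
Step 3: tau = (C - D)/(n(n-1)/2) = (14 - 14)/28 = 0.000000.
Step 4: Exact two-sided p-value (enumerate n! = 40320 permutations of y under H0): p = 1.000000.
Step 5: alpha = 0.1. fail to reject H0.

tau_b = 0.0000 (C=14, D=14), p = 1.000000, fail to reject H0.


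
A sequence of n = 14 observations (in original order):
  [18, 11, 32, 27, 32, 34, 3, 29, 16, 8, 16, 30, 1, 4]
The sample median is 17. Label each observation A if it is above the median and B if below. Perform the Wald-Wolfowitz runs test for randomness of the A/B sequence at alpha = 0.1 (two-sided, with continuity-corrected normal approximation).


Step 1: Compute median = 17; label A = above, B = below.
Labels in order: ABAAAABABBBABB  (n_A = 7, n_B = 7)
Step 2: Count runs R = 8.
Step 3: Under H0 (random ordering), E[R] = 2*n_A*n_B/(n_A+n_B) + 1 = 2*7*7/14 + 1 = 8.0000.
        Var[R] = 2*n_A*n_B*(2*n_A*n_B - n_A - n_B) / ((n_A+n_B)^2 * (n_A+n_B-1)) = 8232/2548 = 3.2308.
        SD[R] = 1.7974.
Step 4: R = E[R], so z = 0 with no continuity correction.
Step 5: Two-sided p-value via normal approximation = 2*(1 - Phi(|z|)) = 1.000000.
Step 6: alpha = 0.1. fail to reject H0.

R = 8, z = 0.0000, p = 1.000000, fail to reject H0.


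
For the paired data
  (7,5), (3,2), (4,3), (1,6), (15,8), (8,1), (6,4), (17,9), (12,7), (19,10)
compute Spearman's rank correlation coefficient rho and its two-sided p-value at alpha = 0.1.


Step 1: Rank x and y separately (midranks; no ties here).
rank(x): 7->5, 3->2, 4->3, 1->1, 15->8, 8->6, 6->4, 17->9, 12->7, 19->10
rank(y): 5->5, 2->2, 3->3, 6->6, 8->8, 1->1, 4->4, 9->9, 7->7, 10->10
Step 2: d_i = R_x(i) - R_y(i); compute d_i^2.
  (5-5)^2=0, (2-2)^2=0, (3-3)^2=0, (1-6)^2=25, (8-8)^2=0, (6-1)^2=25, (4-4)^2=0, (9-9)^2=0, (7-7)^2=0, (10-10)^2=0
sum(d^2) = 50.
Step 3: rho = 1 - 6*50 / (10*(10^2 - 1)) = 1 - 300/990 = 0.696970.
Step 4: Under H0, t = rho * sqrt((n-2)/(1-rho^2)) = 2.7490 ~ t(8).
Step 5: Two-sided p-value from the t-distribution with 8 df = 0.025097.
Step 6: alpha = 0.1. reject H0.

rho = 0.6970, p = 0.025097, reject H0 at alpha = 0.1.
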